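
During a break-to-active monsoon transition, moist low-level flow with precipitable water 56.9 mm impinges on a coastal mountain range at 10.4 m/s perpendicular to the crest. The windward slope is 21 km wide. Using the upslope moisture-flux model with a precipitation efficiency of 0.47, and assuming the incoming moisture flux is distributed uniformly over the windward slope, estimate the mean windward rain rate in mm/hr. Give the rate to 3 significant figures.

R ≈ 47.7 mm/hr

Incoming column moisture flux per unit ridge length: F = V × PW = 10.4 × 56.9 = 591.76 mm·m/s.
Spread over the 21 km slope with efficiency ε = 0.47: R = ε·F/W = 0.47 × 591.76 / 21000 m = 1.324e-02 mm/s.
R = 1.324e-02 × 3600 = 47.7 mm/hr.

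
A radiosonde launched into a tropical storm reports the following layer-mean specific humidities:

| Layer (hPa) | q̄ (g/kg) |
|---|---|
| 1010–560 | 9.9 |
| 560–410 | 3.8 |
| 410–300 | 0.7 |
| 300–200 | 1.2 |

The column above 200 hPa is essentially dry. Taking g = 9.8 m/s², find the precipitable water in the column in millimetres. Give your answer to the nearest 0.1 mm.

Precipitable water is the column-integrated vapour mass per unit area: PW = (1/g) Σ q̄ Δp, with q in kg/kg and Δp in Pa (1 kg/m² of water = 1 mm).
Layer 1010–560 hPa: Δp = 450 hPa = 45000 Pa, q̄ = 0.0099 kg/kg → 0.0099 × 45000 / 9.8 = 45.46 mm
Layer 560–410 hPa: Δp = 150 hPa = 15000 Pa, q̄ = 0.0038 kg/kg → 0.0038 × 15000 / 9.8 = 5.82 mm
Layer 410–300 hPa: Δp = 110 hPa = 11000 Pa, q̄ = 0.0007 kg/kg → 0.0007 × 11000 / 9.8 = 0.79 mm
Layer 300–200 hPa: Δp = 100 hPa = 10000 Pa, q̄ = 0.0012 kg/kg → 0.0012 × 10000 / 9.8 = 1.22 mm
PW = 45.46 + 5.82 + 0.79 + 1.22 = 53.29 ≈ 53.3 mm.

PW ≈ 53.3 mm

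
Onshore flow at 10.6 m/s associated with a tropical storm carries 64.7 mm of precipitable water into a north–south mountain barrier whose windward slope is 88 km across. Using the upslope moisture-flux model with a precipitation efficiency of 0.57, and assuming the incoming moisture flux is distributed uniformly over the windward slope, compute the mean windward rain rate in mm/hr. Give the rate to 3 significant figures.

Incoming column moisture flux per unit ridge length: F = V × PW = 10.6 × 64.7 = 685.82 mm·m/s.
Spread over the 88 km slope with efficiency ε = 0.57: R = ε·F/W = 0.57 × 685.82 / 88000 m = 4.442e-03 mm/s.
R = 4.442e-03 × 3600 = 16.0 mm/hr.

R ≈ 16.0 mm/hr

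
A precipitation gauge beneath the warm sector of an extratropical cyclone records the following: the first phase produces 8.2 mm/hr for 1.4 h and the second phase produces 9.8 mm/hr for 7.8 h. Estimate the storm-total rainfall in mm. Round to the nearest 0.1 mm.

total ≈ 87.9 mm

Total = Σ Rᵢ Δtᵢ = 8.2 × 1.4 + 9.8 × 7.8
      = 11.48 + 76.44 = 87.9 mm.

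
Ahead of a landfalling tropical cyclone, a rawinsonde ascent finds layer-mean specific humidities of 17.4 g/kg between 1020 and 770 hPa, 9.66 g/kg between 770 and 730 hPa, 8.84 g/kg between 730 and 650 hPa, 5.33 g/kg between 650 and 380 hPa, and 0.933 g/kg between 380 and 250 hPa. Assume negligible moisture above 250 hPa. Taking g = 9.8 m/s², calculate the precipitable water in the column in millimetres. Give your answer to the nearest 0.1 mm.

Precipitable water is the column-integrated vapour mass per unit area: PW = (1/g) Σ q̄ Δp, with q in kg/kg and Δp in Pa (1 kg/m² of water = 1 mm).
Layer 1020–770 hPa: Δp = 250 hPa = 25000 Pa, q̄ = 0.0174 kg/kg → 0.0174 × 25000 / 9.8 = 44.39 mm
Layer 770–730 hPa: Δp = 40 hPa = 4000 Pa, q̄ = 0.00966 kg/kg → 0.00966 × 4000 / 9.8 = 3.94 mm
Layer 730–650 hPa: Δp = 80 hPa = 8000 Pa, q̄ = 0.00884 kg/kg → 0.00884 × 8000 / 9.8 = 7.22 mm
Layer 650–380 hPa: Δp = 270 hPa = 27000 Pa, q̄ = 0.00533 kg/kg → 0.00533 × 27000 / 9.8 = 14.68 mm
Layer 380–250 hPa: Δp = 130 hPa = 13000 Pa, q̄ = 0.000933 kg/kg → 0.000933 × 13000 / 9.8 = 1.24 mm
PW = 44.39 + 3.94 + 7.22 + 14.68 + 1.24 = 71.47 ≈ 71.5 mm.

PW ≈ 71.5 mm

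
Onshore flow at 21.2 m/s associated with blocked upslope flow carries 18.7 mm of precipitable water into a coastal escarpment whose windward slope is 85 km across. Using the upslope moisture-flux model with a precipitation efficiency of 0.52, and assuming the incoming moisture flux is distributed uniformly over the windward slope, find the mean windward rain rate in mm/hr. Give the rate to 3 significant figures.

R ≈ 8.73 mm/hr

Incoming column moisture flux per unit ridge length: F = V × PW = 21.2 × 18.7 = 396.44 mm·m/s.
Spread over the 85 km slope with efficiency ε = 0.52: R = ε·F/W = 0.52 × 396.44 / 85000 m = 2.425e-03 mm/s.
R = 2.425e-03 × 3600 = 8.73 mm/hr.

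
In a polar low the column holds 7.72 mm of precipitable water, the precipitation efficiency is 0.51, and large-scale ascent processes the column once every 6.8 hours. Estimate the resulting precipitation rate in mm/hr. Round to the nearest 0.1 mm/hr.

Each overturning extracts ε × PW = 0.51 × 7.72 = 3.9372 mm.
Rate = ε·PW / τ = 3.9372 / 6.8 h = 0.6 mm/hr.

R ≈ 0.6 mm/hr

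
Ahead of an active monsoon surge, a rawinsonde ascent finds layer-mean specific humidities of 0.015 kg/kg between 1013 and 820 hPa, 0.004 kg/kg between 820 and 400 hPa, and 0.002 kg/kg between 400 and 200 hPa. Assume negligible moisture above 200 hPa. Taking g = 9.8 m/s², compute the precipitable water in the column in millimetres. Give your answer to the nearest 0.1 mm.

Precipitable water is the column-integrated vapour mass per unit area: PW = (1/g) Σ q̄ Δp, with q in kg/kg and Δp in Pa (1 kg/m² of water = 1 mm).
Layer 1013–820 hPa: Δp = 193 hPa = 19300 Pa, q̄ = 0.015 kg/kg → 0.015 × 19300 / 9.8 = 29.54 mm
Layer 820–400 hPa: Δp = 420 hPa = 42000 Pa, q̄ = 0.004 kg/kg → 0.004 × 42000 / 9.8 = 17.14 mm
Layer 400–200 hPa: Δp = 200 hPa = 20000 Pa, q̄ = 0.002 kg/kg → 0.002 × 20000 / 9.8 = 4.08 mm
PW = 29.54 + 17.14 + 4.08 = 50.76 ≈ 50.8 mm.

PW ≈ 50.8 mm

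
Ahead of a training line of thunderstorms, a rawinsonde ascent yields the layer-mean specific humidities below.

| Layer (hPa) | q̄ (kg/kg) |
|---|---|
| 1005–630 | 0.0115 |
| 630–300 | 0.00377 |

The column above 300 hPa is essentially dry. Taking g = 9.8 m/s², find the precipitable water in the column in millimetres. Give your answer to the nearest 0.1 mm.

Precipitable water is the column-integrated vapour mass per unit area: PW = (1/g) Σ q̄ Δp, with q in kg/kg and Δp in Pa (1 kg/m² of water = 1 mm).
Layer 1005–630 hPa: Δp = 375 hPa = 37500 Pa, q̄ = 0.0115 kg/kg → 0.0115 × 37500 / 9.8 = 44.01 mm
Layer 630–300 hPa: Δp = 330 hPa = 33000 Pa, q̄ = 0.00377 kg/kg → 0.00377 × 33000 / 9.8 = 12.69 mm
PW = 44.01 + 12.69 = 56.70 ≈ 56.7 mm.

PW ≈ 56.7 mm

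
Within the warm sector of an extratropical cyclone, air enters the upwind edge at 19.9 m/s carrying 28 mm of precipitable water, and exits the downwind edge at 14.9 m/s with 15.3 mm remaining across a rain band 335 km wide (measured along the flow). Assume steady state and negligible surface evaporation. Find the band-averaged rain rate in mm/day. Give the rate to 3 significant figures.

R ≈ 84.9 mm/day

Column moisture flux per unit crosswind length is F = V × PW.
Inflow: F_in = 19.9 × 28 = 557.2 mm·m/s
Outflow: F_out = 14.9 × 15.3 = 227.97 mm·m/s
Steady-state rate R = (F_in − F_out)/L = (557.2 − 227.97) / 335000 m = 9.828e-04 mm/s.
R = 9.828e-04 × 3600 × 24 = 84.9 mm/day.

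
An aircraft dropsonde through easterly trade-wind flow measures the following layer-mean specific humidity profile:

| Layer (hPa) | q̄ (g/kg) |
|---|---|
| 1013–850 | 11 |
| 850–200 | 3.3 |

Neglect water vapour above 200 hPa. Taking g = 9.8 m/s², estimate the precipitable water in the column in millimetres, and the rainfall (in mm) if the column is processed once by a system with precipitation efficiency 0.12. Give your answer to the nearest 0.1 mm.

Precipitable water is the column-integrated vapour mass per unit area: PW = (1/g) Σ q̄ Δp, with q in kg/kg and Δp in Pa (1 kg/m² of water = 1 mm).
Layer 1013–850 hPa: Δp = 163 hPa = 16300 Pa, q̄ = 0.011 kg/kg → 0.011 × 16300 / 9.8 = 18.30 mm
Layer 850–200 hPa: Δp = 650 hPa = 65000 Pa, q̄ = 0.0033 kg/kg → 0.0033 × 65000 / 9.8 = 21.89 mm
PW = 18.30 + 21.89 = 40.19 ≈ 40.2 mm.
Rainfall = ε × PW = 0.12 × 40.2 = 4.8 mm.

PW ≈ 40.2 mm; rainfall ≈ 4.8 mm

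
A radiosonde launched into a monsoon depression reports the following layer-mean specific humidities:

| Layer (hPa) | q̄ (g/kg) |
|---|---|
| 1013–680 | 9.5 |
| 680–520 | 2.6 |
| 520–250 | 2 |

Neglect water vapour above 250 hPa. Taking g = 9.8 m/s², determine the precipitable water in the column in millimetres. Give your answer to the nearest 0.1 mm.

Precipitable water is the column-integrated vapour mass per unit area: PW = (1/g) Σ q̄ Δp, with q in kg/kg and Δp in Pa (1 kg/m² of water = 1 mm).
Layer 1013–680 hPa: Δp = 333 hPa = 33300 Pa, q̄ = 0.0095 kg/kg → 0.0095 × 33300 / 9.8 = 32.28 mm
Layer 680–520 hPa: Δp = 160 hPa = 16000 Pa, q̄ = 0.0026 kg/kg → 0.0026 × 16000 / 9.8 = 4.24 mm
Layer 520–250 hPa: Δp = 270 hPa = 27000 Pa, q̄ = 0.002 kg/kg → 0.002 × 27000 / 9.8 = 5.51 mm
PW = 32.28 + 4.24 + 5.51 = 42.03 ≈ 42.0 mm.

PW ≈ 42.0 mm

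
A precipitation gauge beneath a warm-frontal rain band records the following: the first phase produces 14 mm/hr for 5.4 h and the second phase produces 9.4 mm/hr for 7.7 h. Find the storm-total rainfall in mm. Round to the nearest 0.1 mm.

total ≈ 148.0 mm

Total = Σ Rᵢ Δtᵢ = 14 × 5.4 + 9.4 × 7.7
      = 75.6 + 72.38 = 148.0 mm.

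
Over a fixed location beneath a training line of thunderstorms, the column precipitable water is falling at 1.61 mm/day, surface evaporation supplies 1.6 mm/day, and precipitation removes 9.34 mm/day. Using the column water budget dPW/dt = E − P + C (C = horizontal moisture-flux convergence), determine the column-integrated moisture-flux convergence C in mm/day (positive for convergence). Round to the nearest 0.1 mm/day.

C ≈ 6.1 mm/day

dPW/dt = -1.61 mm/day.
C = dPW/dt − E + P = (-1.61) − 1.6 + 9.34 = 6.1 mm/day.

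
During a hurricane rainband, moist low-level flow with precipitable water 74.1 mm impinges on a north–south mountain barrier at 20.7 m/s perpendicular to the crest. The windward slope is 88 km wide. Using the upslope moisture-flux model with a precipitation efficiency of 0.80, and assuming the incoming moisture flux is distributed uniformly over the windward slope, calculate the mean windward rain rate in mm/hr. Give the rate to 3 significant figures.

Incoming column moisture flux per unit ridge length: F = V × PW = 20.7 × 74.1 = 1533.87 mm·m/s.
Spread over the 88 km slope with efficiency ε = 0.80: R = ε·F/W = 0.80 × 1533.87 / 88000 m = 1.394e-02 mm/s.
R = 1.394e-02 × 3600 = 50.2 mm/hr.

R ≈ 50.2 mm/hr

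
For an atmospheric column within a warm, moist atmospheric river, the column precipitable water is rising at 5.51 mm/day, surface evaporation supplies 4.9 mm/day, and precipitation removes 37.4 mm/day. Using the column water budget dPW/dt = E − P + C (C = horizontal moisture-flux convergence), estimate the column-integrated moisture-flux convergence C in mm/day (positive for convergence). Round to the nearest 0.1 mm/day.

dPW/dt = +5.51 mm/day.
C = dPW/dt − E + P = (+5.51) − 4.9 + 37.4 = 38.0 mm/day.

C ≈ 38.0 mm/day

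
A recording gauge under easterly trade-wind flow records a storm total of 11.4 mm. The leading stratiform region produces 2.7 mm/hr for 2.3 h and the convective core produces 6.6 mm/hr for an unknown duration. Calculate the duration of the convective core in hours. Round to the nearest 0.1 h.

duration ≈ 0.8 h

Known phases: 2.7 × 2.3 = 6.21 mm.
Remaining depth = 11.4 − 6.21 = 5.19 mm.
Duration = 5.19 / 6.6 = 0.8 h.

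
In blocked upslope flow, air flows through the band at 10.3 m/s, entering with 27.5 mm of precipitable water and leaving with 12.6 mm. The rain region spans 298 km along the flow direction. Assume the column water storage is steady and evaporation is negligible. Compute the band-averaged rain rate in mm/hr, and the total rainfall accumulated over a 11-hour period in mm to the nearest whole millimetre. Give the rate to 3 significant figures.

Column moisture flux per unit crosswind length is F = V × PW.
Inflow: F_in = 10.3 × 27.5 = 283.25 mm·m/s
Outflow: F_out = 10.3 × 12.6 = 129.78 mm·m/s
Steady-state rate R = (F_in − F_out)/L = (283.25 − 129.78) / 298000 m = 5.150e-04 mm/s.
R = 5.150e-04 × 3600 = 1.85 mm/hr.
Over 11 h: total = 1.85 × 11 = 20.35 ≈ 20 mm.

R ≈ 1.85 mm/hr; total ≈ 20 mm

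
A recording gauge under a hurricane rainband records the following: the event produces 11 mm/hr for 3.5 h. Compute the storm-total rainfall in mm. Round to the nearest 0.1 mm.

total ≈ 38.5 mm

Total = Σ Rᵢ Δtᵢ = 11 × 3.5
      = 38.5 = 38.5 mm.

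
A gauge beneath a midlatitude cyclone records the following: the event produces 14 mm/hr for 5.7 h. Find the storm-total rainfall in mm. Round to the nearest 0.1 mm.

Total = Σ Rᵢ Δtᵢ = 14 × 5.7
      = 79.8 = 79.8 mm.

total ≈ 79.8 mm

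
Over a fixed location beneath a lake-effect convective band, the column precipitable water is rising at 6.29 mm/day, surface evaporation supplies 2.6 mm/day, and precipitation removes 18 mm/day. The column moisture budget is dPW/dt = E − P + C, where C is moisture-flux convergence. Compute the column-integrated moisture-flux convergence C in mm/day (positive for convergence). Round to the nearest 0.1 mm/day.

C ≈ 21.7 mm/day

dPW/dt = +6.29 mm/day.
C = dPW/dt − E + P = (+6.29) − 2.6 + 18 = 21.7 mm/day.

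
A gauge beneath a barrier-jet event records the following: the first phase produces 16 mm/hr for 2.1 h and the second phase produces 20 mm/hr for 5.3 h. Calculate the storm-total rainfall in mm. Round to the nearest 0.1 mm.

total ≈ 139.6 mm

Total = Σ Rᵢ Δtᵢ = 16 × 2.1 + 20 × 5.3
      = 33.6 + 106 = 139.6 mm.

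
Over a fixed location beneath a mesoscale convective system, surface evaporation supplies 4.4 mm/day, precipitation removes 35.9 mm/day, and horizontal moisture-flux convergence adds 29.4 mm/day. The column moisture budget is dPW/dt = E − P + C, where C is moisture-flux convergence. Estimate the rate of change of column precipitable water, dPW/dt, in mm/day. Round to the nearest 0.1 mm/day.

dPW/dt ≈ -2.1 mm/day

dPW/dt = E − P + C = 4.4 − 35.9 + (29.4) = -2.1 mm/day.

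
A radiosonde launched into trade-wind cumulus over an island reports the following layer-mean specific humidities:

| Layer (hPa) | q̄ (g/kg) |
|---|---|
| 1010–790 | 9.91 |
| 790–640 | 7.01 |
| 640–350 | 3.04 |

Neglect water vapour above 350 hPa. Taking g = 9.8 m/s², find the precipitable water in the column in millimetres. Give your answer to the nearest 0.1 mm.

PW ≈ 42.0 mm

Precipitable water is the column-integrated vapour mass per unit area: PW = (1/g) Σ q̄ Δp, with q in kg/kg and Δp in Pa (1 kg/m² of water = 1 mm).
Layer 1010–790 hPa: Δp = 220 hPa = 22000 Pa, q̄ = 0.00991 kg/kg → 0.00991 × 22000 / 9.8 = 22.25 mm
Layer 790–640 hPa: Δp = 150 hPa = 15000 Pa, q̄ = 0.00701 kg/kg → 0.00701 × 15000 / 9.8 = 10.73 mm
Layer 640–350 hPa: Δp = 290 hPa = 29000 Pa, q̄ = 0.00304 kg/kg → 0.00304 × 29000 / 9.8 = 9.00 mm
PW = 22.25 + 10.73 + 9.00 = 41.98 ≈ 42.0 mm.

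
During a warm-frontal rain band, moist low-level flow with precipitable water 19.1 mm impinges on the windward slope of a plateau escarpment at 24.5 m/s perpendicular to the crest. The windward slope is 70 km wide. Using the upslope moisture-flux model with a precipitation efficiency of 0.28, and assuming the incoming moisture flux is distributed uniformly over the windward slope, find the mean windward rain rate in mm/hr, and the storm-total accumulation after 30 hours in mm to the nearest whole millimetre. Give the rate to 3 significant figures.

Incoming column moisture flux per unit ridge length: F = V × PW = 24.5 × 19.1 = 467.95 mm·m/s.
Spread over the 70 km slope with efficiency ε = 0.28: R = ε·F/W = 0.28 × 467.95 / 70000 m = 1.872e-03 mm/s.
R = 1.872e-03 × 3600 = 6.74 mm/hr.
Over 30 h: total = 6.74 × 30 = 202.2 ≈ 202 mm.

R ≈ 6.74 mm/hr; total ≈ 202 mm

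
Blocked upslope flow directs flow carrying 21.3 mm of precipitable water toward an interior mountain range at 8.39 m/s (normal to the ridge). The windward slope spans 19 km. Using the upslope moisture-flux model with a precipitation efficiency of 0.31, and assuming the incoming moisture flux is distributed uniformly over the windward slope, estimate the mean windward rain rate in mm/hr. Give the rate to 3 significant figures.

Incoming column moisture flux per unit ridge length: F = V × PW = 8.39 × 21.3 = 178.707 mm·m/s.
Spread over the 19 km slope with efficiency ε = 0.31: R = ε·F/W = 0.31 × 178.707 / 19000 m = 2.916e-03 mm/s.
R = 2.916e-03 × 3600 = 10.5 mm/hr.

R ≈ 10.5 mm/hr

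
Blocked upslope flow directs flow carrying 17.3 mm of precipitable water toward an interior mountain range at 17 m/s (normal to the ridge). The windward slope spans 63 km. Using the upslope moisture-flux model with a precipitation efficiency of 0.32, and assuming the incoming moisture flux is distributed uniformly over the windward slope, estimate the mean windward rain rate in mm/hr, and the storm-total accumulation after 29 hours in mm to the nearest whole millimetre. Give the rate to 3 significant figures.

Incoming column moisture flux per unit ridge length: F = V × PW = 17 × 17.3 = 294.1 mm·m/s.
Spread over the 63 km slope with efficiency ε = 0.32: R = ε·F/W = 0.32 × 294.1 / 63000 m = 1.494e-03 mm/s.
R = 1.494e-03 × 3600 = 5.38 mm/hr.
Over 29 h: total = 5.38 × 29 = 156.02 ≈ 156 mm.

R ≈ 5.38 mm/hr; total ≈ 156 mm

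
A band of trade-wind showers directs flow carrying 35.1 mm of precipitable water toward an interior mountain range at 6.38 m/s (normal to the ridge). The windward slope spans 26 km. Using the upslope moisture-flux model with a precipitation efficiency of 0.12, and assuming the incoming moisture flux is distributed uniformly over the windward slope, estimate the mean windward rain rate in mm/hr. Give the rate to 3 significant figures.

R ≈ 3.72 mm/hr

Incoming column moisture flux per unit ridge length: F = V × PW = 6.38 × 35.1 = 223.938 mm·m/s.
Spread over the 26 km slope with efficiency ε = 0.12: R = ε·F/W = 0.12 × 223.938 / 26000 m = 1.034e-03 mm/s.
R = 1.034e-03 × 3600 = 3.72 mm/hr.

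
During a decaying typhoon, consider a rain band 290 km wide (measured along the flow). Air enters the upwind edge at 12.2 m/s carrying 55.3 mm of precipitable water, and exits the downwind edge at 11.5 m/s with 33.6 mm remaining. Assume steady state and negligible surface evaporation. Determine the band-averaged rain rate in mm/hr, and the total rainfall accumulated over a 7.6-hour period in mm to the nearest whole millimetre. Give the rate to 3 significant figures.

R ≈ 3.58 mm/hr; total ≈ 27 mm

Column moisture flux per unit crosswind length is F = V × PW.
Inflow: F_in = 12.2 × 55.3 = 674.66 mm·m/s
Outflow: F_out = 11.5 × 33.6 = 386.4 mm·m/s
Steady-state rate R = (F_in − F_out)/L = (674.66 − 386.4) / 290000 m = 9.940e-04 mm/s.
R = 9.940e-04 × 3600 = 3.58 mm/hr.
Over 7.6 h: total = 3.58 × 7.6 = 27.208 ≈ 27 mm.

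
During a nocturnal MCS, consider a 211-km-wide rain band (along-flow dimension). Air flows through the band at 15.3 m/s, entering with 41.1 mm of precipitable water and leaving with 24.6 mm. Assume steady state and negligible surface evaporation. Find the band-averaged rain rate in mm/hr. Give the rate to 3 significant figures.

R ≈ 4.31 mm/hr

Column moisture flux per unit crosswind length is F = V × PW.
Inflow: F_in = 15.3 × 41.1 = 628.83 mm·m/s
Outflow: F_out = 15.3 × 24.6 = 376.38 mm·m/s
Steady-state rate R = (F_in − F_out)/L = (628.83 − 376.38) / 211000 m = 1.196e-03 mm/s.
R = 1.196e-03 × 3600 = 4.31 mm/hr.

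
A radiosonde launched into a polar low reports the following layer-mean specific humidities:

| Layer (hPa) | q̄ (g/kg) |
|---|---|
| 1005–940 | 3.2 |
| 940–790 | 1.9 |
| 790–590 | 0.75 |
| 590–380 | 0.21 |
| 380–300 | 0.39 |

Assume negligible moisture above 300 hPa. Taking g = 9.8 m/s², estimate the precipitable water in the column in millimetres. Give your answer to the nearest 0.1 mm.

Precipitable water is the column-integrated vapour mass per unit area: PW = (1/g) Σ q̄ Δp, with q in kg/kg and Δp in Pa (1 kg/m² of water = 1 mm).
Layer 1005–940 hPa: Δp = 65 hPa = 6500 Pa, q̄ = 0.0032 kg/kg → 0.0032 × 6500 / 9.8 = 2.12 mm
Layer 940–790 hPa: Δp = 150 hPa = 15000 Pa, q̄ = 0.0019 kg/kg → 0.0019 × 15000 / 9.8 = 2.91 mm
Layer 790–590 hPa: Δp = 200 hPa = 20000 Pa, q̄ = 0.00075 kg/kg → 0.00075 × 20000 / 9.8 = 1.53 mm
Layer 590–380 hPa: Δp = 210 hPa = 21000 Pa, q̄ = 0.00021 kg/kg → 0.00021 × 21000 / 9.8 = 0.45 mm
Layer 380–300 hPa: Δp = 80 hPa = 8000 Pa, q̄ = 0.00039 kg/kg → 0.00039 × 8000 / 9.8 = 0.32 mm
PW = 2.12 + 2.91 + 1.53 + 0.45 + 0.32 = 7.33 ≈ 7.3 mm.

PW ≈ 7.3 mm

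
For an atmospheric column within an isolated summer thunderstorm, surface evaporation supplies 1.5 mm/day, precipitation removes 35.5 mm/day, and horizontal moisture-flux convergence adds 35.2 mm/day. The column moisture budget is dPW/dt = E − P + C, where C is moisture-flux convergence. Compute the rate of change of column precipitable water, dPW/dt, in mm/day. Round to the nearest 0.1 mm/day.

dPW/dt = E − P + C = 1.5 − 35.5 + (35.2) = 1.2 mm/day.

dPW/dt ≈ 1.2 mm/day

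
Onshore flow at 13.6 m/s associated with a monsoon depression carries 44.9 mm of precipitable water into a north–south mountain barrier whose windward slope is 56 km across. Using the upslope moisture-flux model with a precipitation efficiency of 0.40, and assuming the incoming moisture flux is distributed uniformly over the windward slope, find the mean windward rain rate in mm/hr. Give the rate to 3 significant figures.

R ≈ 15.7 mm/hr

Incoming column moisture flux per unit ridge length: F = V × PW = 13.6 × 44.9 = 610.64 mm·m/s.
Spread over the 56 km slope with efficiency ε = 0.40: R = ε·F/W = 0.40 × 610.64 / 56000 m = 4.362e-03 mm/s.
R = 4.362e-03 × 3600 = 15.7 mm/hr.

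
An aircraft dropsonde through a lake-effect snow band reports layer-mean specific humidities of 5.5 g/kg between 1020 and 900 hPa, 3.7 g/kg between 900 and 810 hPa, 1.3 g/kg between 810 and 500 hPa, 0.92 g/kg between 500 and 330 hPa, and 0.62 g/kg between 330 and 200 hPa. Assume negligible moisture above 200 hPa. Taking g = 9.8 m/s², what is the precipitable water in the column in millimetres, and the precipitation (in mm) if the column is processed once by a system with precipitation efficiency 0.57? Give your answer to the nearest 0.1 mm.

Precipitable water is the column-integrated vapour mass per unit area: PW = (1/g) Σ q̄ Δp, with q in kg/kg and Δp in Pa (1 kg/m² of water = 1 mm).
Layer 1020–900 hPa: Δp = 120 hPa = 12000 Pa, q̄ = 0.0055 kg/kg → 0.0055 × 12000 / 9.8 = 6.73 mm
Layer 900–810 hPa: Δp = 90 hPa = 9000 Pa, q̄ = 0.0037 kg/kg → 0.0037 × 9000 / 9.8 = 3.40 mm
Layer 810–500 hPa: Δp = 310 hPa = 31000 Pa, q̄ = 0.0013 kg/kg → 0.0013 × 31000 / 9.8 = 4.11 mm
Layer 500–330 hPa: Δp = 170 hPa = 17000 Pa, q̄ = 0.00092 kg/kg → 0.00092 × 17000 / 9.8 = 1.60 mm
Layer 330–200 hPa: Δp = 130 hPa = 13000 Pa, q̄ = 0.00062 kg/kg → 0.00062 × 13000 / 9.8 = 0.82 mm
PW = 6.73 + 3.40 + 4.11 + 1.60 + 0.82 = 16.66 ≈ 16.7 mm.
Precipitation = ε × PW = 0.57 × 16.7 = 9.5 mm.

PW ≈ 16.7 mm; precipitation ≈ 9.5 mm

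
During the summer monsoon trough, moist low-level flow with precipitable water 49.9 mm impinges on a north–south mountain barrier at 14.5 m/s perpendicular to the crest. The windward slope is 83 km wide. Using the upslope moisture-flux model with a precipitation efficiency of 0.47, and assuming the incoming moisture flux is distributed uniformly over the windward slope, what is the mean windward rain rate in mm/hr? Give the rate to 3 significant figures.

R ≈ 14.7 mm/hr

Incoming column moisture flux per unit ridge length: F = V × PW = 14.5 × 49.9 = 723.55 mm·m/s.
Spread over the 83 km slope with efficiency ε = 0.47: R = ε·F/W = 0.47 × 723.55 / 83000 m = 4.097e-03 mm/s.
R = 4.097e-03 × 3600 = 14.7 mm/hr.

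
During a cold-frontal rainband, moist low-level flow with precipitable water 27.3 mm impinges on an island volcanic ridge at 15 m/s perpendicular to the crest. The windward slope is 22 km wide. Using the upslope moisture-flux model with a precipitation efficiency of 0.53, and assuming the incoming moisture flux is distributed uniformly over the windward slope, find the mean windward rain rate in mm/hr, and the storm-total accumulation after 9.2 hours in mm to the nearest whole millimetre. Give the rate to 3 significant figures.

R ≈ 35.5 mm/hr; total ≈ 327 mm

Incoming column moisture flux per unit ridge length: F = V × PW = 15 × 27.3 = 409.5 mm·m/s.
Spread over the 22 km slope with efficiency ε = 0.53: R = ε·F/W = 0.53 × 409.5 / 22000 m = 9.865e-03 mm/s.
R = 9.865e-03 × 3600 = 35.5 mm/hr.
Over 9.2 h: total = 35.5 × 9.2 = 326.6 ≈ 327 mm.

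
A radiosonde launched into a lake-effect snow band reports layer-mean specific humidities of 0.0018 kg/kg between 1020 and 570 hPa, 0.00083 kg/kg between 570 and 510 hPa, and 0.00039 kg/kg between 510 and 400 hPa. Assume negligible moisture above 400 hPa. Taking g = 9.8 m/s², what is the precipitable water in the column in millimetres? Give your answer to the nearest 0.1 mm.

Precipitable water is the column-integrated vapour mass per unit area: PW = (1/g) Σ q̄ Δp, with q in kg/kg and Δp in Pa (1 kg/m² of water = 1 mm).
Layer 1020–570 hPa: Δp = 450 hPa = 45000 Pa, q̄ = 0.0018 kg/kg → 0.0018 × 45000 / 9.8 = 8.27 mm
Layer 570–510 hPa: Δp = 60 hPa = 6000 Pa, q̄ = 0.00083 kg/kg → 0.00083 × 6000 / 9.8 = 0.51 mm
Layer 510–400 hPa: Δp = 110 hPa = 11000 Pa, q̄ = 0.00039 kg/kg → 0.00039 × 11000 / 9.8 = 0.44 mm
PW = 8.27 + 0.51 + 0.44 = 9.22 ≈ 9.2 mm.

PW ≈ 9.2 mm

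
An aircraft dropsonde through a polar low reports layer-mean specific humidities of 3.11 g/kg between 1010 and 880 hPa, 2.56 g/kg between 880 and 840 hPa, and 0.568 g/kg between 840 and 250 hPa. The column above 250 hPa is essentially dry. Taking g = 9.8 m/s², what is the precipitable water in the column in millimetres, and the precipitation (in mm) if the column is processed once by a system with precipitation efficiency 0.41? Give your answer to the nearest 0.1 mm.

Precipitable water is the column-integrated vapour mass per unit area: PW = (1/g) Σ q̄ Δp, with q in kg/kg and Δp in Pa (1 kg/m² of water = 1 mm).
Layer 1010–880 hPa: Δp = 130 hPa = 13000 Pa, q̄ = 0.00311 kg/kg → 0.00311 × 13000 / 9.8 = 4.13 mm
Layer 880–840 hPa: Δp = 40 hPa = 4000 Pa, q̄ = 0.00256 kg/kg → 0.00256 × 4000 / 9.8 = 1.04 mm
Layer 840–250 hPa: Δp = 590 hPa = 59000 Pa, q̄ = 0.000568 kg/kg → 0.000568 × 59000 / 9.8 = 3.42 mm
PW = 4.13 + 1.04 + 3.42 = 8.59 ≈ 8.6 mm.
Precipitation = ε × PW = 0.41 × 8.6 = 3.5 mm.

PW ≈ 8.6 mm; precipitation ≈ 3.5 mm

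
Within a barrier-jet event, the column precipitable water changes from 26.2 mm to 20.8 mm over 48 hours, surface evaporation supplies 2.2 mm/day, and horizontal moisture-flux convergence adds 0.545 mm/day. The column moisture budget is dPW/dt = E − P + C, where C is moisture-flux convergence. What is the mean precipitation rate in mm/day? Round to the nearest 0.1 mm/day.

P ≈ 5.4 mm/day

dPW/dt = (20.8 − 26.2) mm / (48/24 day) = -2.700 mm/day.
P = E + C − dPW/dt = 2.2 + (0.545) − (-2.700) = 5.4 mm/day.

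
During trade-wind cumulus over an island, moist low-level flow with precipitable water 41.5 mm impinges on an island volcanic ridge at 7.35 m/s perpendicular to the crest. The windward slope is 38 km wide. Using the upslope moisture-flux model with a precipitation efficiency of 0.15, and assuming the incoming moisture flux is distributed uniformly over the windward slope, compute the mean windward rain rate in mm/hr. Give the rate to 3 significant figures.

R ≈ 4.33 mm/hr

Incoming column moisture flux per unit ridge length: F = V × PW = 7.35 × 41.5 = 305.025 mm·m/s.
Spread over the 38 km slope with efficiency ε = 0.15: R = ε·F/W = 0.15 × 305.025 / 38000 m = 1.204e-03 mm/s.
R = 1.204e-03 × 3600 = 4.33 mm/hr.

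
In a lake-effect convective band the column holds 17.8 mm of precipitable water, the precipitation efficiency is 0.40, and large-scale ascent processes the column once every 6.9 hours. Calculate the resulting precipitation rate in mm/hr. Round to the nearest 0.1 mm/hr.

R ≈ 1.0 mm/hr

Each overturning extracts ε × PW = 0.40 × 17.8 = 7.12 mm.
Rate = ε·PW / τ = 7.12 / 6.9 h = 1.0 mm/hr.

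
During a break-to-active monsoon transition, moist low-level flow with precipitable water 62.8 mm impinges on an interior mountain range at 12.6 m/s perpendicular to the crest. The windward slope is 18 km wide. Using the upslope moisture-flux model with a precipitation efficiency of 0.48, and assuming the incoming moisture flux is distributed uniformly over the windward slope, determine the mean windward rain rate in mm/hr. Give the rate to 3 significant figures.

R ≈ 76.0 mm/hr

Incoming column moisture flux per unit ridge length: F = V × PW = 12.6 × 62.8 = 791.28 mm·m/s.
Spread over the 18 km slope with efficiency ε = 0.48: R = ε·F/W = 0.48 × 791.28 / 18000 m = 2.110e-02 mm/s.
R = 2.110e-02 × 3600 = 76.0 mm/hr.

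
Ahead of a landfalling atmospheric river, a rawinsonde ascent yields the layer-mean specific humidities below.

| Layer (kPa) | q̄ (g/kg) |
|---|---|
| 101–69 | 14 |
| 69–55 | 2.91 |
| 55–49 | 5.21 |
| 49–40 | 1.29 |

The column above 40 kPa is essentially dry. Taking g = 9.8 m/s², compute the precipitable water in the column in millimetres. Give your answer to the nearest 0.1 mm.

PW ≈ 54.2 mm

Precipitable water is the column-integrated vapour mass per unit area: PW = (1/g) Σ q̄ Δp, with q in kg/kg and Δp in Pa (1 kg/m² of water = 1 mm).
Layer 101–69 kPa: Δp = 320 hPa = 32000 Pa, q̄ = 0.014 kg/kg → 0.014 × 32000 / 9.8 = 45.71 mm
Layer 69–55 kPa: Δp = 140 hPa = 14000 Pa, q̄ = 0.00291 kg/kg → 0.00291 × 14000 / 9.8 = 4.16 mm
Layer 55–49 kPa: Δp = 60 hPa = 6000 Pa, q̄ = 0.00521 kg/kg → 0.00521 × 6000 / 9.8 = 3.19 mm
Layer 49–40 kPa: Δp = 90 hPa = 9000 Pa, q̄ = 0.00129 kg/kg → 0.00129 × 9000 / 9.8 = 1.18 mm
PW = 45.71 + 4.16 + 3.19 + 1.18 = 54.24 ≈ 54.2 mm.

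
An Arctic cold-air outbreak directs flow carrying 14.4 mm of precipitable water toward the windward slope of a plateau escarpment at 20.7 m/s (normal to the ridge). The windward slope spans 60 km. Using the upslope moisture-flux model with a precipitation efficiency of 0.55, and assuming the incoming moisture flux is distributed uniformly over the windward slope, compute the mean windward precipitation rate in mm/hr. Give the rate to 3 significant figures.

Incoming column moisture flux per unit ridge length: F = V × PW = 20.7 × 14.4 = 298.08 mm·m/s.
Spread over the 60 km slope with efficiency ε = 0.55: R = ε·F/W = 0.55 × 298.08 / 60000 m = 2.732e-03 mm/s.
R = 2.732e-03 × 3600 = 9.84 mm/hr.

R ≈ 9.84 mm/hr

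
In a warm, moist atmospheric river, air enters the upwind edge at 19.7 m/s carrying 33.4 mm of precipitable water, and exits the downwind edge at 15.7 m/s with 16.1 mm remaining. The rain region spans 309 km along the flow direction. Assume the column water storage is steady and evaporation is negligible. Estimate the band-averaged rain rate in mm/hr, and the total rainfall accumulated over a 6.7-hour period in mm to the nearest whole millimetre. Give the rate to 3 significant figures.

R ≈ 4.72 mm/hr; total ≈ 32 mm

Column moisture flux per unit crosswind length is F = V × PW.
Inflow: F_in = 19.7 × 33.4 = 657.98 mm·m/s
Outflow: F_out = 15.7 × 16.1 = 252.77 mm·m/s
Steady-state rate R = (F_in − F_out)/L = (657.98 − 252.77) / 309000 m = 1.311e-03 mm/s.
R = 1.311e-03 × 3600 = 4.72 mm/hr.
Over 6.7 h: total = 4.72 × 6.7 = 31.624 ≈ 32 mm.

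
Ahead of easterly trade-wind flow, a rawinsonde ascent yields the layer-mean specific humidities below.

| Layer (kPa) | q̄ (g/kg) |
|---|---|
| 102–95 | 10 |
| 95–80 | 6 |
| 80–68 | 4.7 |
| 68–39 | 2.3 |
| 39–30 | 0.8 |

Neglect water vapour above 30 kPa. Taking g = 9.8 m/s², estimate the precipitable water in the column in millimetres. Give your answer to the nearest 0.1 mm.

PW ≈ 29.6 mm

Precipitable water is the column-integrated vapour mass per unit area: PW = (1/g) Σ q̄ Δp, with q in kg/kg and Δp in Pa (1 kg/m² of water = 1 mm).
Layer 102–95 kPa: Δp = 70 hPa = 7000 Pa, q̄ = 0.01 kg/kg → 0.01 × 7000 / 9.8 = 7.14 mm
Layer 95–80 kPa: Δp = 150 hPa = 15000 Pa, q̄ = 0.006 kg/kg → 0.006 × 15000 / 9.8 = 9.18 mm
Layer 80–68 kPa: Δp = 120 hPa = 12000 Pa, q̄ = 0.0047 kg/kg → 0.0047 × 12000 / 9.8 = 5.76 mm
Layer 68–39 kPa: Δp = 290 hPa = 29000 Pa, q̄ = 0.0023 kg/kg → 0.0023 × 29000 / 9.8 = 6.81 mm
Layer 39–30 kPa: Δp = 90 hPa = 9000 Pa, q̄ = 0.0008 kg/kg → 0.0008 × 9000 / 9.8 = 0.73 mm
PW = 7.14 + 9.18 + 5.76 + 6.81 + 0.73 = 29.62 ≈ 29.6 mm.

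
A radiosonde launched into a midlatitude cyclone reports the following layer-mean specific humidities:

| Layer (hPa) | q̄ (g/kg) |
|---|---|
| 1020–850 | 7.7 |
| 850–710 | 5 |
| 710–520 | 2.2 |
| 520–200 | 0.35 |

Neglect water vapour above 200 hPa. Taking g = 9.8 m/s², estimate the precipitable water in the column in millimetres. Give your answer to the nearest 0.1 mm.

Precipitable water is the column-integrated vapour mass per unit area: PW = (1/g) Σ q̄ Δp, with q in kg/kg and Δp in Pa (1 kg/m² of water = 1 mm).
Layer 1020–850 hPa: Δp = 170 hPa = 17000 Pa, q̄ = 0.0077 kg/kg → 0.0077 × 17000 / 9.8 = 13.36 mm
Layer 850–710 hPa: Δp = 140 hPa = 14000 Pa, q̄ = 0.005 kg/kg → 0.005 × 14000 / 9.8 = 7.14 mm
Layer 710–520 hPa: Δp = 190 hPa = 19000 Pa, q̄ = 0.0022 kg/kg → 0.0022 × 19000 / 9.8 = 4.27 mm
Layer 520–200 hPa: Δp = 320 hPa = 32000 Pa, q̄ = 0.00035 kg/kg → 0.00035 × 32000 / 9.8 = 1.14 mm
PW = 13.36 + 7.14 + 4.27 + 1.14 = 25.91 ≈ 25.9 mm.

PW ≈ 25.9 mm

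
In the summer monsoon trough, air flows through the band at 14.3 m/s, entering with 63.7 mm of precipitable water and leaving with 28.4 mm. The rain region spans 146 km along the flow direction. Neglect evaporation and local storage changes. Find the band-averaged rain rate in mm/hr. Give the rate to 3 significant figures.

Column moisture flux per unit crosswind length is F = V × PW.
Inflow: F_in = 14.3 × 63.7 = 910.91 mm·m/s
Outflow: F_out = 14.3 × 28.4 = 406.12 mm·m/s
Steady-state rate R = (F_in − F_out)/L = (910.91 − 406.12) / 146000 m = 3.457e-03 mm/s.
R = 3.457e-03 × 3600 = 12.4 mm/hr.

R ≈ 12.4 mm/hr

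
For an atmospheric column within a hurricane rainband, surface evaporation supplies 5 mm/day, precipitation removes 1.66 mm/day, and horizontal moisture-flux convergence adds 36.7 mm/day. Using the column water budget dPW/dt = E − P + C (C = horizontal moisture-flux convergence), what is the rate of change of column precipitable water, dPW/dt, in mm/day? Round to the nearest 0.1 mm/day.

dPW/dt ≈ 40.0 mm/day

dPW/dt = E − P + C = 5 − 1.66 + (36.7) = 40.0 mm/day.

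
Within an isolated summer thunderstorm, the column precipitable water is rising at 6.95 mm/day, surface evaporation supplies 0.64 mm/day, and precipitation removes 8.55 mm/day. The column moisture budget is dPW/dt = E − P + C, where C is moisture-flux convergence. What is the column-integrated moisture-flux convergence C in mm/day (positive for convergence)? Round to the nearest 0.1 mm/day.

C ≈ 14.9 mm/day

dPW/dt = +6.95 mm/day.
C = dPW/dt − E + P = (+6.95) − 0.64 + 8.55 = 14.9 mm/day.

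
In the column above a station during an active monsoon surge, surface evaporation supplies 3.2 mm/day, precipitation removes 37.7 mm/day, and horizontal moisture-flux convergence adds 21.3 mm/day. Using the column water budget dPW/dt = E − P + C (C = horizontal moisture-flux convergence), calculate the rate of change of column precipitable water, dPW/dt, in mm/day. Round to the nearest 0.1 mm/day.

dPW/dt ≈ -13.2 mm/day

dPW/dt = E − P + C = 3.2 − 37.7 + (21.3) = -13.2 mm/day.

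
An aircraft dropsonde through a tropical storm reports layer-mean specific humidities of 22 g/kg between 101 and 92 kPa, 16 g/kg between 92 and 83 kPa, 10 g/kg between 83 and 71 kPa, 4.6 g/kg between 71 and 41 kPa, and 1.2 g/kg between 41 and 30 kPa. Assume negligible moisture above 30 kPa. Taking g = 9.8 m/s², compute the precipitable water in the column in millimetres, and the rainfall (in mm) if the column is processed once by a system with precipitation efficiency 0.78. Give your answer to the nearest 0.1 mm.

Precipitable water is the column-integrated vapour mass per unit area: PW = (1/g) Σ q̄ Δp, with q in kg/kg and Δp in Pa (1 kg/m² of water = 1 mm).
Layer 101–92 kPa: Δp = 90 hPa = 9000 Pa, q̄ = 0.022 kg/kg → 0.022 × 9000 / 9.8 = 20.20 mm
Layer 92–83 kPa: Δp = 90 hPa = 9000 Pa, q̄ = 0.016 kg/kg → 0.016 × 9000 / 9.8 = 14.69 mm
Layer 83–71 kPa: Δp = 120 hPa = 12000 Pa, q̄ = 0.01 kg/kg → 0.01 × 12000 / 9.8 = 12.24 mm
Layer 71–41 kPa: Δp = 300 hPa = 30000 Pa, q̄ = 0.0046 kg/kg → 0.0046 × 30000 / 9.8 = 14.08 mm
Layer 41–30 kPa: Δp = 110 hPa = 11000 Pa, q̄ = 0.0012 kg/kg → 0.0012 × 11000 / 9.8 = 1.35 mm
PW = 20.20 + 14.69 + 12.24 + 14.08 + 1.35 = 62.56 ≈ 62.6 mm.
Rainfall = ε × PW = 0.78 × 62.6 = 48.8 mm.

PW ≈ 62.6 mm; rainfall ≈ 48.8 mm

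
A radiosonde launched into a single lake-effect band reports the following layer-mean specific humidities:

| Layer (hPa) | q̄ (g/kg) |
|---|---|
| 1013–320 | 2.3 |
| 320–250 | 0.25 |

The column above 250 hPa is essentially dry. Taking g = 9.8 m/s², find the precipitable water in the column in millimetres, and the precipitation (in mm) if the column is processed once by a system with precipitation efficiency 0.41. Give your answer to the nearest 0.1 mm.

Precipitable water is the column-integrated vapour mass per unit area: PW = (1/g) Σ q̄ Δp, with q in kg/kg and Δp in Pa (1 kg/m² of water = 1 mm).
Layer 1013–320 hPa: Δp = 693 hPa = 69300 Pa, q̄ = 0.0023 kg/kg → 0.0023 × 69300 / 9.8 = 16.26 mm
Layer 320–250 hPa: Δp = 70 hPa = 7000 Pa, q̄ = 0.00025 kg/kg → 0.00025 × 7000 / 9.8 = 0.18 mm
PW = 16.26 + 0.18 = 16.44 ≈ 16.4 mm.
Precipitation = ε × PW = 0.41 × 16.4 = 6.7 mm.

PW ≈ 16.4 mm; precipitation ≈ 6.7 mm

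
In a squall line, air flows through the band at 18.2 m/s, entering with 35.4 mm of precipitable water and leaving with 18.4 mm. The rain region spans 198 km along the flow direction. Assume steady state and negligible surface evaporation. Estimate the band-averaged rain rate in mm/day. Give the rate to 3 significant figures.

Column moisture flux per unit crosswind length is F = V × PW.
Inflow: F_in = 18.2 × 35.4 = 644.28 mm·m/s
Outflow: F_out = 18.2 × 18.4 = 334.88 mm·m/s
Steady-state rate R = (F_in − F_out)/L = (644.28 − 334.88) / 198000 m = 1.563e-03 mm/s.
R = 1.563e-03 × 3600 × 24 = 135 mm/day.

R ≈ 135 mm/day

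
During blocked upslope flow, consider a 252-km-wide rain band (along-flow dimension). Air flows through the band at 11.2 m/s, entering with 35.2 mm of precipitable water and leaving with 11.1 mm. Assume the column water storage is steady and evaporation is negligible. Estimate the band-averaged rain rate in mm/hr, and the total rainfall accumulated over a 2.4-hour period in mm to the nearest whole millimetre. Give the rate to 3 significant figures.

Column moisture flux per unit crosswind length is F = V × PW.
Inflow: F_in = 11.2 × 35.2 = 394.24 mm·m/s
Outflow: F_out = 11.2 × 11.1 = 124.32 mm·m/s
Steady-state rate R = (F_in − F_out)/L = (394.24 − 124.32) / 252000 m = 1.071e-03 mm/s.
R = 1.071e-03 × 3600 = 3.86 mm/hr.
Over 2.4 h: total = 3.86 × 2.4 = 9.264 ≈ 9 mm.

R ≈ 3.86 mm/hr; total ≈ 9 mm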